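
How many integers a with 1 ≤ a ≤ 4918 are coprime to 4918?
The number of a ∈ {1, ..., 4918} with gcd(a, 4918) = 1 is by definition Euler's totient φ(4918). φ is multiplicative, with φ(p^e) = p^e − p^(e−1). Factorise 4918 = 2 · 2459. Then
  φ(4918) = (2 − 1) · (2459 − 1) = 1 · 2458 = 2458.
So there are 2458 such integers.

Final answer: 2458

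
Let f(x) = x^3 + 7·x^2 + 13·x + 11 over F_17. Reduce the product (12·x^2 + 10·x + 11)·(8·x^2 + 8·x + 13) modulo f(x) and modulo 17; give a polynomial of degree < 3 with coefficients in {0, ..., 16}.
Multiply as integer polynomials: a · b = 96·x^4 + 176·x^3 + 324·x^2 + 218·x + 143. Reducing coefficients mod 17: a · b ≡ 11·x^4 + 6·x^3 + x^2 + 14·x + 7. Now divide by f(x) = x^3 + 7·x^2 + 13·x + 11 in F_17[x], eliminating the leading term at each step:
  leading term 11·x^4: subtract (11·x)·f(x) = 11·x^4 + 9·x^3 + 7·x^2 + 2·x, leaving 14·x^3 + 11·x^2 + 12·x + 7 (coefficients mod 17)
  leading term 14·x^3: subtract (14)·f(x) = 14·x^3 + 13·x^2 + 12·x + 1, leaving 15·x^2 + 6 (coefficients mod 17)
The degree is now < 3, so this is the remainder. Hence a · b ≡ 15·x^2 + 6 in F_17[x]/(f).

Final answer: a · b ≡ 15·x^2 + 6 (mod f(x))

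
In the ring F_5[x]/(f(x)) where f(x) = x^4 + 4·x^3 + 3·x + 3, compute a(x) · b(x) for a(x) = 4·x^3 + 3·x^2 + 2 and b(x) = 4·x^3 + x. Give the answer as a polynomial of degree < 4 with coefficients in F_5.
a · b ≡ 3·x^2 + 2·x + 4 (mod f(x))

Multiply as integer polynomials: a · b = 16·x^6 + 12·x^5 + 4·x^4 + 11·x^3 + 2·x. Reducing coefficients mod 5: a · b ≡ x^6 + 2·x^5 + 4·x^4 + x^3 + 2·x. Now divide by f(x) = x^4 + 4·x^3 + 3·x + 3 in F_5[x], eliminating the leading term at each step:
  leading term x^6: subtract (x^2)·f(x) = x^6 + 4·x^5 + 3·x^3 + 3·x^2, leaving 3·x^5 + 4·x^4 + 3·x^3 + 2·x^2 + 2·x (coefficients mod 5)
  leading term 3·x^5: subtract (3·x)·f(x) = 3·x^5 + 2·x^4 + 4·x^2 + 4·x, leaving 2·x^4 + 3·x^3 + 3·x^2 + 3·x (coefficients mod 5)
  leading term 2·x^4: subtract (2)·f(x) = 2·x^4 + 3·x^3 + x + 1, leaving 3·x^2 + 2·x + 4 (coefficients mod 5)
The degree is now < 4, so this is the remainder. Hence a · b ≡ 3·x^2 + 2·x + 4 in F_5[x]/(f).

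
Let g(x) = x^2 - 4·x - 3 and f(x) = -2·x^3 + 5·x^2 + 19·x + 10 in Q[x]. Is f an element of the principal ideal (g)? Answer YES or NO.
In Q[x] the ideal (g) consists of all multiples of g, so f ∈ (g) iff g | f, i.e. iff the remainder of f on division by g is 0. Divide f by g (g is monic, so eliminate the leading term of the running remainder at each step):
  leading term -2·x^3: subtract (-2·x)·g(x) = -2·x^3 + 8·x^2 + 6·x, leaving -3·x^2 + 13·x + 10
  leading term -3·x^2: subtract (-3)·g(x) = -3·x^2 + 12·x + 9, leaving x + 1
The remainder r(x) = x + 1 ≠ 0 (and deg r < deg g), so g ∤ f, i.e. f ∉ (g).

Final answer: NO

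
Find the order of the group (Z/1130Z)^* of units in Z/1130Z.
|(Z/1130Z)^*| = 448

(Z/1130Z)^* consists of the classes a with gcd(a, 1130) = 1, so its order is φ(1130). φ is multiplicative, with φ(p^e) = p^e − p^(e−1). Factorise 1130 = 2 · 5 · 113. Then
  φ(1130) = (2 − 1) · (5 − 1) · (113 − 1) = 1 · 4 · 112 = 448.
Thus |(Z/1130Z)^*| = 448.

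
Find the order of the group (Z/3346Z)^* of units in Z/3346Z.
|(Z/3346Z)^*| = 1428

(Z/3346Z)^* consists of the classes a with gcd(a, 3346) = 1, so its order is φ(3346). φ is multiplicative, with φ(p^e) = p^e − p^(e−1). Factorise 3346 = 2 · 7 · 239. Then
  φ(3346) = (2 − 1) · (7 − 1) · (239 − 1) = 1 · 6 · 238 = 1428.
Thus |(Z/3346Z)^*| = 1428.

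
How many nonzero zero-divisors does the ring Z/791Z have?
Z/791Z has 118 nonzero zero-divisors

In Z/791Z each nonzero element is either a unit (gcd with 791 is 1) or a zero-divisor (gcd > 1). The number of units is φ(791): factorise 791 = 7 · 113, so φ(791) = (7 − 1) · (113 − 1) = 6 · 112 = 672. The nonzero elements number 791 − 1 = 790. Hence the nonzero zero-divisors number 790 − 672 = 118.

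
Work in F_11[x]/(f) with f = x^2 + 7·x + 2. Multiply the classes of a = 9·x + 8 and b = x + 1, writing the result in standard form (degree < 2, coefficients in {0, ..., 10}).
Multiply as integer polynomials: a · b = 9·x^2 + 17·x + 8. Reducing coefficients mod 11: a · b ≡ 9·x^2 + 6·x + 8. Now divide by f(x) = x^2 + 7·x + 2 in F_11[x], eliminating the leading term at each step:
  leading term 9·x^2: subtract (9)·f(x) = 9·x^2 + 8·x + 7, leaving 9·x + 1 (coefficients mod 11)
The degree is now < 2, so this is the remainder. Hence a · b ≡ 9·x + 1 in F_11[x]/(f).

Final answer: a · b ≡ 9·x + 1 (mod f(x))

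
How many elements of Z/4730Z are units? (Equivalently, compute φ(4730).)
Z/4730Z has φ(4730) = 1680 units

An element a ∈ Z/4730Z is a unit iff gcd(a, 4730) = 1, so the number of units is φ(4730). φ is multiplicative, with φ(p^e) = p^e − p^(e−1). Factorise 4730 = 2 · 5 · 11 · 43. Then
  φ(4730) = (2 − 1) · (5 − 1) · (11 − 1) · (43 − 1) = 1 · 4 · 10 · 42 = 1680.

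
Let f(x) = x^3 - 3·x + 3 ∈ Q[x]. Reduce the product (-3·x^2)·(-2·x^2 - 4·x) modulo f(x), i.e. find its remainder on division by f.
a · b ≡ 18·x^2 + 18·x - 36 (mod f(x))

First multiply in Q[x] without reducing: a · b = 6·x^4 + 12·x^3. Now divide by f(x) = x^3 - 3·x + 3, eliminating the leading term at each step:
  leading term 6·x^4: subtract (6·x)·f(x) = 6·x^4 - 18·x^2 + 18·x, leaving 12·x^3 + 18·x^2 - 18·x
  leading term 12·x^3: subtract (12)·f(x) = 12·x^3 - 36·x + 36, leaving 18·x^2 + 18·x - 36
The degree is now < 3, so this is the remainder. Hence a · b ≡ 18·x^2 + 18·x - 36 in Q[x]/(f).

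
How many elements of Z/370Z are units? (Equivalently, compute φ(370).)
Z/370Z has φ(370) = 144 units

An element a ∈ Z/370Z is a unit iff gcd(a, 370) = 1, so the number of units is φ(370). φ is multiplicative, with φ(p^e) = p^e − p^(e−1). Factorise 370 = 2 · 5 · 37. Then
  φ(370) = (2 − 1) · (5 − 1) · (37 − 1) = 1 · 4 · 36 = 144.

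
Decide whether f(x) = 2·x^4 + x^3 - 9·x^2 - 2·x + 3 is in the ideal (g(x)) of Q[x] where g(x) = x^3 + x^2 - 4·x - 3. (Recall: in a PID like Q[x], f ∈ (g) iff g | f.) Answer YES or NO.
YES

In Q[x] the ideal (g) consists of all multiples of g, so f ∈ (g) iff g | f, i.e. iff the remainder of f on division by g is 0. Divide f by g (g is monic, so eliminate the leading term of the running remainder at each step):
  leading term 2·x^4: subtract (2·x)·g(x) = 2·x^4 + 2·x^3 - 8·x^2 - 6·x, leaving -x^3 - x^2 + 4·x + 3
  leading term -x^3: subtract (-1)·g(x) = -x^3 - x^2 + 4·x + 3, leaving 0
The remainder is 0, so f(x) = g(x) · h(x) with h(x) = 2·x - 1. Hence g | f, i.e. f ∈ (g).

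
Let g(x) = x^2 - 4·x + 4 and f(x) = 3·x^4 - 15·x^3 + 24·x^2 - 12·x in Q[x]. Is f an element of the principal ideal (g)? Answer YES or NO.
In Q[x] the ideal (g) consists of all multiples of g, so f ∈ (g) iff g | f, i.e. iff the remainder of f on division by g is 0. Divide f by g (g is monic, so eliminate the leading term of the running remainder at each step):
  leading term 3·x^4: subtract (3·x^2)·g(x) = 3·x^4 - 12·x^3 + 12·x^2, leaving -3·x^3 + 12·x^2 - 12·x
  leading term -3·x^3: subtract (-3·x)·g(x) = -3·x^3 + 12·x^2 - 12·x, leaving 0
The remainder is 0, so f(x) = g(x) · h(x) with h(x) = 3·x^2 - 3·x. Hence g | f, i.e. f ∈ (g).

Final answer: YES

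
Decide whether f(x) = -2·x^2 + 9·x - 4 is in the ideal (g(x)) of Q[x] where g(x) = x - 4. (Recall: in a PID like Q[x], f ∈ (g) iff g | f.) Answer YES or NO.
YES

In Q[x] the ideal (g) consists of all multiples of g, so f ∈ (g) iff g | f, i.e. iff the remainder of f on division by g is 0. Divide f by g (g is monic, so eliminate the leading term of the running remainder at each step):
  leading term -2·x^2: subtract (-2·x)·g(x) = -2·x^2 + 8·x, leaving x - 4
  leading term x: subtract (1)·g(x) = x - 4, leaving 0
The remainder is 0, so f(x) = g(x) · h(x) with h(x) = 1 - 2·x. Hence g | f, i.e. f ∈ (g).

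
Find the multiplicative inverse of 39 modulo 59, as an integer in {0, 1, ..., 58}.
39^(−1) ≡ 56 (mod 59)

Apply the extended Euclidean algorithm to (59, 39), tracking rows (r, s, t) with s·59 + t·39 = r. Each division r_prev = q·r_cur + r_new produces the new row as (previous row) − q·(current row):
  row A: (59, 1, 0)   [1·59 + 0·39 = 59]
  row B: (39, 0, 1)   [0·59 + 1·39 = 39]
  59 = 1·39 + 20   → row C = row A − 1·row B = (20, 1, −1)   [check: 1·59 − 1·39 = 20]
  39 = 1·20 + 19   → row D = row B − 1·row C = (19, −1, 2)   [check: −1·59 + 2·39 = 19]
  20 = 1·19 + 1   → row E = row C − 1·row D = (1, 2, −3)   [check: 2·59 − 3·39 = 1]
  19 = 19·1 + 0   → remainder 0, stop. gcd = 1 (last nonzero row E).
The gcd is 1, so 39 is invertible mod 59. The last nonzero row gives 2·59 − 3·39 = 1, so t = −3. So 39^(−1) ≡ −3 ≡ 56 (mod 59). Verify: 39 · 56 = 2184 ≡ 1 (mod 59). ✓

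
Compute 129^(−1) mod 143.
Apply the extended Euclidean algorithm to (143, 129), tracking rows (r, s, t) with s·143 + t·129 = r. Each division r_prev = q·r_cur + r_new produces the new row as (previous row) − q·(current row):
  row A: (143, 1, 0)   [1·143 + 0·129 = 143]
  row B: (129, 0, 1)   [0·143 + 1·129 = 129]
  143 = 1·129 + 14   → row C = row A − 1·row B = (14, 1, −1)   [check: 1·143 − 1·129 = 14]
  129 = 9·14 + 3   → row D = row B − 9·row C = (3, −9, 10)   [check: −9·143 + 10·129 = 3]
  14 = 4·3 + 2   → row E = row C − 4·row D = (2, 37, −41)   [check: 37·143 − 41·129 = 2]
  3 = 1·2 + 1   → row F = row D − 1·row E = (1, −46, 51)   [check: −46·143 + 51·129 = 1]
  2 = 2·1 + 0   → remainder 0, stop. gcd = 1 (last nonzero row F).
The gcd is 1, so 129 is invertible mod 143. The last nonzero row gives −46·143 + 51·129 = 1, so t = 51. So 129^(−1) ≡ 51 (mod 143). Verify: 129 · 51 = 6579 ≡ 1 (mod 143). ✓

Final answer: 129^(−1) ≡ 51 (mod 143)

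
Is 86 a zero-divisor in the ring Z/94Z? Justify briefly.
gcd(86, 94) = 2 > 1, so 86 is not a unit in Z/94Z. In Z/nZ every nonzero non-unit is a zero-divisor: explicitly, take b = 94/gcd = 47 ≠ 0 (mod 94); then 86·47 = 4042 = 43·94, i.e. 86·47 ≡ 0 (mod 94). So 86 is a zero-divisor.

Final answer: YES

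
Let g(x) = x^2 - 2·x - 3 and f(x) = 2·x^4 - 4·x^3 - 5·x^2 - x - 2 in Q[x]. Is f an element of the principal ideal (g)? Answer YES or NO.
In Q[x] the ideal (g) consists of all multiples of g, so f ∈ (g) iff g | f, i.e. iff the remainder of f on division by g is 0. Divide f by g (g is monic, so eliminate the leading term of the running remainder at each step):
  leading term 2·x^4: subtract (2·x^2)·g(x) = 2·x^4 - 4·x^3 - 6·x^2, leaving x^2 - x - 2
  leading term x^2: subtract (1)·g(x) = x^2 - 2·x - 3, leaving x + 1
The remainder r(x) = x + 1 ≠ 0 (and deg r < deg g), so g ∤ f, i.e. f ∉ (g).

Final answer: NO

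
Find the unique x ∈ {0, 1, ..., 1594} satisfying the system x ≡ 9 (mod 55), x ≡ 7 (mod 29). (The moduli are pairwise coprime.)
The moduli 55, 29 are pairwise coprime, so by the CRT there is a unique solution mod 55·29 = 1595.
Solve by successive substitution. Start with x ≡ 9 (mod 55).
  Combine with x ≡ 7 (mod 29): write x = 9 + 55·t and require 9 + 55·t ≡ 7 (mod 29), i.e. 55·t ≡ 7 − 9 ≡ 27 (mod 29). Since 55^(−1) ≡ 19 (mod 29) (55 ≡ 26 (mod 29)), t ≡ 19·27 ≡ 20 (mod 29). So x ≡ 9 + 55·20 = 1109 (mod 1595).
Unique solution in [0, 1595): x = 1109.

Final answer: x ≡ 1109 (mod 1595); the representative in [0, 1595) is 1109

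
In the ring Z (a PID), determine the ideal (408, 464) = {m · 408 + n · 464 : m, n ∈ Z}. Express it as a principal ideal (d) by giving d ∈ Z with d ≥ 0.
In the PID Z, (a, b) is generated by gcd(a, b). Compute gcd(464, 408) with the extended Euclidean algorithm, tracking rows (r, s, t) with s·464 + t·408 = r:
  row A: (464, 1, 0)   [1·464 + 0·408 = 464]
  row B: (408, 0, 1)   [0·464 + 1·408 = 408]
  464 = 1·408 + 56   → row C = row A − 1·row B = (56, 1, −1)   [check: 1·464 − 1·408 = 56]
  408 = 7·56 + 16   → row D = row B − 7·row C = (16, −7, 8)   [check: −7·464 + 8·408 = 16]
  56 = 3·16 + 8   → row E = row C − 3·row D = (8, 22, −25)   [check: 22·464 − 25·408 = 8]
  16 = 2·8 + 0   → remainder 0, stop. gcd = 8 (last nonzero row E).
So gcd(408, 464) = 8, with Bézout identity 22·464 − 25·408 = 8. Containment (⊇): the Bézout identity exhibits 8 as an element of (408, 464), giving (8) ⊆ (408, 464). Containment (⊆): since 8 | 408 and 8 | 464 (408 = 8·51, 464 = 8·58), every Z-linear combination of 408 and 464 is divisible by 8, so (408, 464) ⊆ (8). Therefore (408, 464) = (8), d = 8.

Final answer: (408, 464) = (8); d = 8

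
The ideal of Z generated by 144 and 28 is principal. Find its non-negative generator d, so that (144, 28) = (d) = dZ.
(144, 28) = (4); d = 4

In the PID Z, (a, b) is generated by gcd(a, b). Compute gcd(144, 28) with the extended Euclidean algorithm, tracking rows (r, s, t) with s·144 + t·28 = r:
  row A: (144, 1, 0)   [1·144 + 0·28 = 144]
  row B: (28, 0, 1)   [0·144 + 1·28 = 28]
  144 = 5·28 + 4   → row C = row A − 5·row B = (4, 1, −5)   [check: 1·144 − 5·28 = 4]
  28 = 7·4 + 0   → remainder 0, stop. gcd = 4 (last nonzero row C).
So gcd(144, 28) = 4, with Bézout identity 1·144 − 5·28 = 4. Containment (⊇): the Bézout identity exhibits 4 as an element of (144, 28), giving (4) ⊆ (144, 28). Containment (⊆): since 4 | 144 and 4 | 28 (144 = 4·36, 28 = 4·7), every Z-linear combination of 144 and 28 is divisible by 4, so (144, 28) ⊆ (4). Therefore (144, 28) = (4), d = 4.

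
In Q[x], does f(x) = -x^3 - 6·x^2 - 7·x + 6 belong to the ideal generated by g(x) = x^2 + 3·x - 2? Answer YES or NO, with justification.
In Q[x] the ideal (g) consists of all multiples of g, so f ∈ (g) iff g | f, i.e. iff the remainder of f on division by g is 0. Divide f by g (g is monic, so eliminate the leading term of the running remainder at each step):
  leading term -x^3: subtract (-x)·g(x) = -x^3 - 3·x^2 + 2·x, leaving -3·x^2 - 9·x + 6
  leading term -3·x^2: subtract (-3)·g(x) = -3·x^2 - 9·x + 6, leaving 0
The remainder is 0, so f(x) = g(x) · h(x) with h(x) = -x - 3. Hence g | f, i.e. f ∈ (g).

Final answer: YES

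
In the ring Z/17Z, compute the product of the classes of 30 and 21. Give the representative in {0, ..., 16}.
Reduce the factors first: 30 ≡ 13, 21 ≡ 4 (mod 17), so 30 · 21 ≡ 13 · 4 (mod 17). 13 · 4 = 52. Dividing by 17: 52 = 3·17 + 1. So (30 · 21) mod 17 = 1.

Final answer: 1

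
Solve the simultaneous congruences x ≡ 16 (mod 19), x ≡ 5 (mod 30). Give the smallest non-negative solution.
The moduli 19, 30 are pairwise coprime, so by the CRT there is a unique solution mod 19·30 = 570.
Solve by successive substitution. Start with x ≡ 16 (mod 19).
  Combine with x ≡ 5 (mod 30): write x = 16 + 19·t and require 16 + 19·t ≡ 5 (mod 30), i.e. 19·t ≡ 5 − 16 ≡ 19 (mod 30). Since 19^(−1) ≡ 19 (mod 30), t ≡ 19·19 ≡ 1 (mod 30). So x ≡ 16 + 19·1 = 35 (mod 570).
Unique solution in [0, 570): x = 35.

Final answer: x ≡ 35 (mod 570); the representative in [0, 570) is 35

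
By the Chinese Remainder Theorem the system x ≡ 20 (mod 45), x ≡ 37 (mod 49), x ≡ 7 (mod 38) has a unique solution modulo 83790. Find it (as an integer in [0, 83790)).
x ≡ 15815 (mod 83790); the representative in [0, 83790) is 15815

The moduli 45, 49, 38 are pairwise coprime, so by the CRT there is a unique solution mod 45·49·38 = 83790.
Solve by successive substitution. Start with x ≡ 20 (mod 45).
  Combine with x ≡ 37 (mod 49): write x = 20 + 45·t and require 20 + 45·t ≡ 37 (mod 49), i.e. 45·t ≡ 37 − 20 ≡ 17 (mod 49). Since 45^(−1) ≡ 12 (mod 49), t ≡ 12·17 ≡ 8 (mod 49). So x ≡ 20 + 45·8 = 380 (mod 2205).
  Combine with x ≡ 7 (mod 38): write x = 380 + 2205·t and require 380 + 2205·t ≡ 7 (mod 38), i.e. 2205·t ≡ 7 − 380 ≡ 7 (mod 38). Since 2205^(−1) ≡ 1 (mod 38) (2205 ≡ 1 (mod 38)), t ≡ 1·7 ≡ 7 (mod 38). So x ≡ 380 + 2205·7 = 15815 (mod 83790).
Unique solution in [0, 83790): x = 15815.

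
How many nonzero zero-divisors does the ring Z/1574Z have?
In Z/1574Z each nonzero element is either a unit (gcd with 1574 is 1) or a zero-divisor (gcd > 1). The number of units is φ(1574): factorise 1574 = 2 · 787, so φ(1574) = (2 − 1) · (787 − 1) = 1 · 786 = 786. The nonzero elements number 1574 − 1 = 1573. Hence the nonzero zero-divisors number 1573 − 786 = 787.

Final answer: Z/1574Z has 787 nonzero zero-divisors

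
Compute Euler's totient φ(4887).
φ is multiplicative, with φ(p^e) = p^e − p^(e−1). Factorise 4887 = 3^3 · 181. Then
  φ(4887) = (3^3 − 3^2) · (181 − 1) = 18 · 180 = 3240.

Final answer: φ(4887) = 3240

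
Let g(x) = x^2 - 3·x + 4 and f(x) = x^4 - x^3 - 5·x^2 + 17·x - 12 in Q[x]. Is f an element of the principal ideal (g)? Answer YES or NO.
YES

In Q[x] the ideal (g) consists of all multiples of g, so f ∈ (g) iff g | f, i.e. iff the remainder of f on division by g is 0. Divide f by g (g is monic, so eliminate the leading term of the running remainder at each step):
  leading term x^4: subtract (x^2)·g(x) = x^4 - 3·x^3 + 4·x^2, leaving 2·x^3 - 9·x^2 + 17·x - 12
  leading term 2·x^3: subtract (2·x)·g(x) = 2·x^3 - 6·x^2 + 8·x, leaving -3·x^2 + 9·x - 12
  leading term -3·x^2: subtract (-3)·g(x) = -3·x^2 + 9·x - 12, leaving 0
The remainder is 0, so f(x) = g(x) · h(x) with h(x) = x^2 + 2·x - 3. Hence g | f, i.e. f ∈ (g).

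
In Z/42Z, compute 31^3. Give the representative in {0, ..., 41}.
13

Use repeated squaring. Binary(3) = 11. Walk through the bits of the exponent 3 left-to-right: at each bit after the leading one, square the running value, then multiply by 31 if the bit is 1 (always reducing mod 42):
  bit 1 = 1 (leading): start with 31.
  bit 2 = 1: square 31^2 = 961 ≡ 37; bit is 1, so multiply 37·31 = 1147 ≡ 13 (mod 42).
Final value: 31^3 ≡ 13 (mod 42).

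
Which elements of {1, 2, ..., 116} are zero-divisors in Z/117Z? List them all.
An element a ∈ Z/117Z (with a ≠ 0) is a zero-divisor iff gcd(a, 117) > 1 (because a is a unit precisely when gcd(a, n) = 1, and in Z/nZ every nonzero, non-unit element is a zero-divisor). Scan a = 1, ..., 116 and keep those with gcd(a, 117) > 1:
  gcd(3, 117) = 3, gcd(6, 117) = 3, gcd(9, 117) = 9, gcd(12, 117) = 3, gcd(13, 117) = 13, gcd(15, 117) = 3, gcd(18, 117) = 9, gcd(21, 117) = 3, gcd(24, 117) = 3, gcd(26, 117) = 13, gcd(27, 117) = 9, gcd(30, 117) = 3, gcd(33, 117) = 3, gcd(36, 117) = 9, gcd(39, 117) = 39, gcd(42, 117) = 3, gcd(45, 117) = 9, gcd(48, 117) = 3, gcd(51, 117) = 3, gcd(52, 117) = 13, gcd(54, 117) = 9, gcd(57, 117) = 3, gcd(60, 117) = 3, gcd(63, 117) = 9, gcd(65, 117) = 13, gcd(66, 117) = 3, gcd(69, 117) = 3, gcd(72, 117) = 9, gcd(75, 117) = 3, gcd(78, 117) = 39, gcd(81, 117) = 9, gcd(84, 117) = 3, gcd(87, 117) = 3, gcd(90, 117) = 9, gcd(91, 117) = 13, gcd(93, 117) = 3, gcd(96, 117) = 3, gcd(99, 117) = 9, gcd(102, 117) = 3, gcd(104, 117) = 13, gcd(105, 117) = 3, gcd(108, 117) = 9, gcd(111, 117) = 3, gcd(114, 117) = 3.
All other a ∈ {1, ..., 116} have gcd(a, 117) = 1 and are units. So the nonzero zero-divisors are exactly the 44 values of a appearing in this scan.

Final answer: nonzero zero-divisors of Z/117Z = {3, 6, 9, 12, 13, 15, 18, 21, 24, 26, 27, 30, 33, 36, 39, 42, 45, 48, 51, 52, 54, 57, 60, 63, 65, 66, 69, 72, 75, 78, 81, 84, 87, 90, 91, 93, 96, 99, 102, 104, 105, 108, 111, 114}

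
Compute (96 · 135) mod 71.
Reduce the factors first: 96 ≡ 25, 135 ≡ 64 (mod 71), so 96 · 135 ≡ 25 · 64 (mod 71). 25 · 64 = 1600. Dividing by 71: 1600 = 22·71 + 38. So (96 · 135) mod 71 = 38.

Final answer: 38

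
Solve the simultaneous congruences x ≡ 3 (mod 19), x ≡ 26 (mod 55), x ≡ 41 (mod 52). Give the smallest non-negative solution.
x ≡ 34621 (mod 54340); the representative in [0, 54340) is 34621

The moduli 19, 55, 52 are pairwise coprime, so by the CRT there is a unique solution mod 19·55·52 = 54340.
Solve by successive substitution. Start with x ≡ 3 (mod 19).
  Combine with x ≡ 26 (mod 55): write x = 3 + 19·t and require 3 + 19·t ≡ 26 (mod 55), i.e. 19·t ≡ 26 − 3 ≡ 23 (mod 55). Since 19^(−1) ≡ 29 (mod 55), t ≡ 29·23 ≡ 7 (mod 55). So x ≡ 3 + 19·7 = 136 (mod 1045).
  Combine with x ≡ 41 (mod 52): write x = 136 + 1045·t and require 136 + 1045·t ≡ 41 (mod 52), i.e. 1045·t ≡ 41 − 136 ≡ 9 (mod 52). Since 1045^(−1) ≡ 21 (mod 52) (1045 ≡ 5 (mod 52)), t ≡ 21·9 ≡ 33 (mod 52). So x ≡ 136 + 1045·33 = 34621 (mod 54340).
Unique solution in [0, 54340): x = 34621.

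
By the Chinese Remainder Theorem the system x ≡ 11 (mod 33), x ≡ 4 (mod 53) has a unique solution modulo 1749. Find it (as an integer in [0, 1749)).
x ≡ 110 (mod 1749); the representative in [0, 1749) is 110

The moduli 33, 53 are pairwise coprime, so by the CRT there is a unique solution mod 33·53 = 1749.
Solve by successive substitution. Start with x ≡ 11 (mod 33).
  Combine with x ≡ 4 (mod 53): write x = 11 + 33·t and require 11 + 33·t ≡ 4 (mod 53), i.e. 33·t ≡ 4 − 11 ≡ 46 (mod 53). Since 33^(−1) ≡ 45 (mod 53), t ≡ 45·46 ≡ 3 (mod 53). So x ≡ 11 + 33·3 = 110 (mod 1749).
Unique solution in [0, 1749): x = 110.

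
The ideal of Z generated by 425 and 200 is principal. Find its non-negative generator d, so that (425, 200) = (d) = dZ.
(425, 200) = (25); d = 25

In the PID Z, (a, b) is generated by gcd(a, b). Compute gcd(425, 200) with the extended Euclidean algorithm, tracking rows (r, s, t) with s·425 + t·200 = r:
  row A: (425, 1, 0)   [1·425 + 0·200 = 425]
  row B: (200, 0, 1)   [0·425 + 1·200 = 200]
  425 = 2·200 + 25   → row C = row A − 2·row B = (25, 1, −2)   [check: 1·425 − 2·200 = 25]
  200 = 8·25 + 0   → remainder 0, stop. gcd = 25 (last nonzero row C).
So gcd(425, 200) = 25, with Bézout identity 1·425 − 2·200 = 25. Containment (⊇): the Bézout identity exhibits 25 as an element of (425, 200), giving (25) ⊆ (425, 200). Containment (⊆): since 25 | 425 and 25 | 200 (425 = 25·17, 200 = 25·8), every Z-linear combination of 425 and 200 is divisible by 25, so (425, 200) ⊆ (25). Therefore (425, 200) = (25), d = 25.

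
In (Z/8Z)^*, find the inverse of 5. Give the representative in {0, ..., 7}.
Apply the extended Euclidean algorithm to (8, 5), tracking rows (r, s, t) with s·8 + t·5 = r. Each division r_prev = q·r_cur + r_new produces the new row as (previous row) − q·(current row):
  row A: (8, 1, 0)   [1·8 + 0·5 = 8]
  row B: (5, 0, 1)   [0·8 + 1·5 = 5]
  8 = 1·5 + 3   → row C = row A − 1·row B = (3, 1, −1)   [check: 1·8 − 1·5 = 3]
  5 = 1·3 + 2   → row D = row B − 1·row C = (2, −1, 2)   [check: −1·8 + 2·5 = 2]
  3 = 1·2 + 1   → row E = row C − 1·row D = (1, 2, −3)   [check: 2·8 − 3·5 = 1]
  2 = 2·1 + 0   → remainder 0, stop. gcd = 1 (last nonzero row E).
The gcd is 1, so 5 is invertible mod 8. The last nonzero row gives 2·8 − 3·5 = 1, so t = −3. So 5^(−1) ≡ −3 ≡ 5 (mod 8). Verify: 5 · 5 = 25 ≡ 1 (mod 8). ✓

Final answer: 5^(−1) ≡ 5 (mod 8)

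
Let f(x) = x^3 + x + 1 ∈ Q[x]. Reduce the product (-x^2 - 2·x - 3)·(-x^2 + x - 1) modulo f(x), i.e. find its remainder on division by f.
First multiply in Q[x] without reducing: a · b = x^4 + x^3 + 2·x^2 - x + 3. Now divide by f(x) = x^3 + x + 1, eliminating the leading term at each step:
  leading term x^4: subtract (x)·f(x) = x^4 + x^2 + x, leaving x^3 + x^2 - 2·x + 3
  leading term x^3: subtract (1)·f(x) = x^3 + x + 1, leaving x^2 - 3·x + 2
The degree is now < 3, so this is the remainder. Hence a · b ≡ x^2 - 3·x + 2 in Q[x]/(f).

Final answer: a · b ≡ x^2 - 3·x + 2 (mod f(x))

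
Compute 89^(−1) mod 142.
Apply the extended Euclidean algorithm to (142, 89), tracking rows (r, s, t) with s·142 + t·89 = r. Each division r_prev = q·r_cur + r_new produces the new row as (previous row) − q·(current row):
  row A: (142, 1, 0)   [1·142 + 0·89 = 142]
  row B: (89, 0, 1)   [0·142 + 1·89 = 89]
  142 = 1·89 + 53   → row C = row A − 1·row B = (53, 1, −1)   [check: 1·142 − 1·89 = 53]
  89 = 1·53 + 36   → row D = row B − 1·row C = (36, −1, 2)   [check: −1·142 + 2·89 = 36]
  53 = 1·36 + 17   → row E = row C − 1·row D = (17, 2, −3)   [check: 2·142 − 3·89 = 17]
  36 = 2·17 + 2   → row F = row D − 2·row E = (2, −5, 8)   [check: −5·142 + 8·89 = 2]
  17 = 8·2 + 1   → row G = row E − 8·row F = (1, 42, −67)   [check: 42·142 − 67·89 = 1]
  2 = 2·1 + 0   → remainder 0, stop. gcd = 1 (last nonzero row G).
The gcd is 1, so 89 is invertible mod 142. The last nonzero row gives 42·142 − 67·89 = 1, so t = −67. So 89^(−1) ≡ −67 ≡ 75 (mod 142). Verify: 89 · 75 = 6675 ≡ 1 (mod 142). ✓

Final answer: 89^(−1) ≡ 75 (mod 142)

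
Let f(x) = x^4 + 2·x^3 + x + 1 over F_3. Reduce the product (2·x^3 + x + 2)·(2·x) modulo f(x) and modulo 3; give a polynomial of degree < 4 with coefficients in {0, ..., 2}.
a · b ≡ x^3 + 2·x^2 + 2 (mod f(x))

Multiply as integer polynomials: a · b = 4·x^4 + 2·x^2 + 4·x. Reducing coefficients mod 3: a · b ≡ x^4 + 2·x^2 + x. Now divide by f(x) = x^4 + 2·x^3 + x + 1 in F_3[x], eliminating the leading term at each step:
  leading term x^4: subtract (1)·f(x) = x^4 + 2·x^3 + x + 1, leaving x^3 + 2·x^2 + 2 (coefficients mod 3)
The degree is now < 4, so this is the remainder. Hence a · b ≡ x^3 + 2·x^2 + 2 in F_3[x]/(f).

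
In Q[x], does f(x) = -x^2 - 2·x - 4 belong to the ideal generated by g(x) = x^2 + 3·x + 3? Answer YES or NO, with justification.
NO

In Q[x] the ideal (g) consists of all multiples of g, so f ∈ (g) iff g | f, i.e. iff the remainder of f on division by g is 0. Divide f by g (g is monic, so eliminate the leading term of the running remainder at each step):
  leading term -x^2: subtract (-1)·g(x) = -x^2 - 3·x - 3, leaving x - 1
The remainder r(x) = x - 1 ≠ 0 (and deg r < deg g), so g ∤ f, i.e. f ∉ (g).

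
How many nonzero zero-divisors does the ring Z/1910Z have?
Z/1910Z has 1149 nonzero zero-divisors

In Z/1910Z each nonzero element is either a unit (gcd with 1910 is 1) or a zero-divisor (gcd > 1). The number of units is φ(1910): factorise 1910 = 2 · 5 · 191, so φ(1910) = (2 − 1) · (5 − 1) · (191 − 1) = 1 · 4 · 190 = 760. The nonzero elements number 1910 − 1 = 1909. Hence the nonzero zero-divisors number 1909 − 760 = 1149.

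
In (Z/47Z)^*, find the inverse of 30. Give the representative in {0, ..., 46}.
30^(−1) ≡ 11 (mod 47)

Apply the extended Euclidean algorithm to (47, 30), tracking rows (r, s, t) with s·47 + t·30 = r. Each division r_prev = q·r_cur + r_new produces the new row as (previous row) − q·(current row):
  row A: (47, 1, 0)   [1·47 + 0·30 = 47]
  row B: (30, 0, 1)   [0·47 + 1·30 = 30]
  47 = 1·30 + 17   → row C = row A − 1·row B = (17, 1, −1)   [check: 1·47 − 1·30 = 17]
  30 = 1·17 + 13   → row D = row B − 1·row C = (13, −1, 2)   [check: −1·47 + 2·30 = 13]
  17 = 1·13 + 4   → row E = row C − 1·row D = (4, 2, −3)   [check: 2·47 − 3·30 = 4]
  13 = 3·4 + 1   → row F = row D − 3·row E = (1, −7, 11)   [check: −7·47 + 11·30 = 1]
  4 = 4·1 + 0   → remainder 0, stop. gcd = 1 (last nonzero row F).
The gcd is 1, so 30 is invertible mod 47. The last nonzero row gives −7·47 + 11·30 = 1, so t = 11. So 30^(−1) ≡ 11 (mod 47). Verify: 30 · 11 = 330 ≡ 1 (mod 47). ✓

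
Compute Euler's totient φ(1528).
φ is multiplicative, with φ(p^e) = p^e − p^(e−1). Factorise 1528 = 2^3 · 191. Then
  φ(1528) = (2^3 − 2^2) · (191 − 1) = 4 · 190 = 760.

Final answer: φ(1528) = 760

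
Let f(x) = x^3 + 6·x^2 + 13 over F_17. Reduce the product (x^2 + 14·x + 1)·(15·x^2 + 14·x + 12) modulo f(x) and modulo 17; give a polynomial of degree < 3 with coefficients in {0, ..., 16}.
Multiply as integer polynomials: a · b = 15·x^4 + 224·x^3 + 223·x^2 + 182·x + 12. Reducing coefficients mod 17: a · b ≡ 15·x^4 + 3·x^3 + 2·x^2 + 12·x + 12. Now divide by f(x) = x^3 + 6·x^2 + 13 in F_17[x], eliminating the leading term at each step:
  leading term 15·x^4: subtract (15·x)·f(x) = 15·x^4 + 5·x^3 + 8·x, leaving 15·x^3 + 2·x^2 + 4·x + 12 (coefficients mod 17)
  leading term 15·x^3: subtract (15)·f(x) = 15·x^3 + 5·x^2 + 8, leaving 14·x^2 + 4·x + 4 (coefficients mod 17)
The degree is now < 3, so this is the remainder. Hence a · b ≡ 14·x^2 + 4·x + 4 in F_17[x]/(f).

Final answer: a · b ≡ 14·x^2 + 4·x + 4 (mod f(x))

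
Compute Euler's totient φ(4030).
φ is multiplicative, with φ(p^e) = p^e − p^(e−1). Factorise 4030 = 2 · 5 · 13 · 31. Then
  φ(4030) = (2 − 1) · (5 − 1) · (13 − 1) · (31 − 1) = 1 · 4 · 12 · 30 = 1440.

Final answer: φ(4030) = 1440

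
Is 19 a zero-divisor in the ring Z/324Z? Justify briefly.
NO

gcd(19, 324) = 1, so 19 is a unit in Z/324Z (it has a multiplicative inverse). A unit cannot be a zero-divisor: if 19·b ≡ 0 then multiplying both sides by 19^(−1) gives b ≡ 0. So 19 is not a zero-divisor.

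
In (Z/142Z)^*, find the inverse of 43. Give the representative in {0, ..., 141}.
Apply the extended Euclidean algorithm to (142, 43), tracking rows (r, s, t) with s·142 + t·43 = r. Each division r_prev = q·r_cur + r_new produces the new row as (previous row) − q·(current row):
  row A: (142, 1, 0)   [1·142 + 0·43 = 142]
  row B: (43, 0, 1)   [0·142 + 1·43 = 43]
  142 = 3·43 + 13   → row C = row A − 3·row B = (13, 1, −3)   [check: 1·142 − 3·43 = 13]
  43 = 3·13 + 4   → row D = row B − 3·row C = (4, −3, 10)   [check: −3·142 + 10·43 = 4]
  13 = 3·4 + 1   → row E = row C − 3·row D = (1, 10, −33)   [check: 10·142 − 33·43 = 1]
  4 = 4·1 + 0   → remainder 0, stop. gcd = 1 (last nonzero row E).
The gcd is 1, so 43 is invertible mod 142. The last nonzero row gives 10·142 − 33·43 = 1, so t = −33. So 43^(−1) ≡ −33 ≡ 109 (mod 142). Verify: 43 · 109 = 4687 ≡ 1 (mod 142). ✓

Final answer: 43^(−1) ≡ 109 (mod 142)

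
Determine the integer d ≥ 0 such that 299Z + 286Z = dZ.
(299, 286) = (13); d = 13

In the PID Z, (a, b) is generated by gcd(a, b). Compute gcd(299, 286) with the extended Euclidean algorithm, tracking rows (r, s, t) with s·299 + t·286 = r:
  row A: (299, 1, 0)   [1·299 + 0·286 = 299]
  row B: (286, 0, 1)   [0·299 + 1·286 = 286]
  299 = 1·286 + 13   → row C = row A − 1·row B = (13, 1, −1)   [check: 1·299 − 1·286 = 13]
  286 = 22·13 + 0   → remainder 0, stop. gcd = 13 (last nonzero row C).
So gcd(299, 286) = 13, with Bézout identity 1·299 − 1·286 = 13. Containment (⊇): the Bézout identity exhibits 13 as an element of (299, 286), giving (13) ⊆ (299, 286). Containment (⊆): since 13 | 299 and 13 | 286 (299 = 13·23, 286 = 13·22), every Z-linear combination of 299 and 286 is divisible by 13, so (299, 286) ⊆ (13). Therefore (299, 286) = (13), d = 13.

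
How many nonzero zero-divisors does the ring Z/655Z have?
In Z/655Z each nonzero element is either a unit (gcd with 655 is 1) or a zero-divisor (gcd > 1). The number of units is φ(655): factorise 655 = 5 · 131, so φ(655) = (5 − 1) · (131 − 1) = 4 · 130 = 520. The nonzero elements number 655 − 1 = 654. Hence the nonzero zero-divisors number 654 − 520 = 134.

Final answer: Z/655Z has 134 nonzero zero-divisors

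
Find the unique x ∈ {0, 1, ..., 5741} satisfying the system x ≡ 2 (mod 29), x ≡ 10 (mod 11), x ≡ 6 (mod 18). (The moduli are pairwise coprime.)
x ≡ 582 (mod 5742); the representative in [0, 5742) is 582

The moduli 29, 11, 18 are pairwise coprime, so by the CRT there is a unique solution mod 29·11·18 = 5742.
Solve by successive substitution. Start with x ≡ 2 (mod 29).
  Combine with x ≡ 10 (mod 11): write x = 2 + 29·t and require 2 + 29·t ≡ 10 (mod 11), i.e. 29·t ≡ 10 − 2 ≡ 8 (mod 11). Since 29^(−1) ≡ 8 (mod 11) (29 ≡ 7 (mod 11)), t ≡ 8·8 ≡ 9 (mod 11). So x ≡ 2 + 29·9 = 263 (mod 319).
  Combine with x ≡ 6 (mod 18): write x = 263 + 319·t and require 263 + 319·t ≡ 6 (mod 18), i.e. 319·t ≡ 6 − 263 ≡ 13 (mod 18). Since 319^(−1) ≡ 7 (mod 18) (319 ≡ 13 (mod 18)), t ≡ 7·13 ≡ 1 (mod 18). So x ≡ 263 + 319·1 = 582 (mod 5742).
Unique solution in [0, 5742): x = 582.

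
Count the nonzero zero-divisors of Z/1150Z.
In Z/1150Z each nonzero element is either a unit (gcd with 1150 is 1) or a zero-divisor (gcd > 1). The number of units is φ(1150): factorise 1150 = 2 · 5^2 · 23, so φ(1150) = (2 − 1) · (5^2 − 5^1) · (23 − 1) = 1 · 20 · 22 = 440. The nonzero elements number 1150 − 1 = 1149. Hence the nonzero zero-divisors number 1149 − 440 = 709.

Final answer: Z/1150Z has 709 nonzero zero-divisors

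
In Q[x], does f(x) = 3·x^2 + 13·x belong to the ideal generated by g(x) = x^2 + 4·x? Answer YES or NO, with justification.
In Q[x] the ideal (g) consists of all multiples of g, so f ∈ (g) iff g | f, i.e. iff the remainder of f on division by g is 0. Divide f by g (g is monic, so eliminate the leading term of the running remainder at each step):
  leading term 3·x^2: subtract (3)·g(x) = 3·x^2 + 12·x, leaving x
The remainder r(x) = x ≠ 0 (and deg r < deg g), so g ∤ f, i.e. f ∉ (g).

Final answer: NO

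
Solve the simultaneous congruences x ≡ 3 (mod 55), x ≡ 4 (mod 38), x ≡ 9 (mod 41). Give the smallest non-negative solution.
x ≡ 79918 (mod 85690); the representative in [0, 85690) is 79918

The moduli 55, 38, 41 are pairwise coprime, so by the CRT there is a unique solution mod 55·38·41 = 85690.
Solve by successive substitution. Start with x ≡ 3 (mod 55).
  Combine with x ≡ 4 (mod 38): write x = 3 + 55·t and require 3 + 55·t ≡ 4 (mod 38), i.e. 55·t ≡ 4 − 3 ≡ 1 (mod 38). Since 55^(−1) ≡ 9 (mod 38) (55 ≡ 17 (mod 38)), t ≡ 9·1 ≡ 9 (mod 38). So x ≡ 3 + 55·9 = 498 (mod 2090).
  Combine with x ≡ 9 (mod 41): write x = 498 + 2090·t and require 498 + 2090·t ≡ 9 (mod 41), i.e. 2090·t ≡ 9 − 498 ≡ 3 (mod 41). Since 2090^(−1) ≡ 40 (mod 41) (2090 ≡ 40 (mod 41)), t ≡ 40·3 ≡ 38 (mod 41). So x ≡ 498 + 2090·38 = 79918 (mod 85690).
Unique solution in [0, 85690): x = 79918.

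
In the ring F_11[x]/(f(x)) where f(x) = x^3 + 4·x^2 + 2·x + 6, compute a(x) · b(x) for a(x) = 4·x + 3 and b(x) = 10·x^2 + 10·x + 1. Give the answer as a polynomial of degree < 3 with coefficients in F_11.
a · b ≡ 9·x^2 + 9·x + 5 (mod f(x))

Multiply as integer polynomials: a · b = 40·x^3 + 70·x^2 + 34·x + 3. Reducing coefficients mod 11: a · b ≡ 7·x^3 + 4·x^2 + x + 3. Now divide by f(x) = x^3 + 4·x^2 + 2·x + 6 in F_11[x], eliminating the leading term at each step:
  leading term 7·x^3: subtract (7)·f(x) = 7·x^3 + 6·x^2 + 3·x + 9, leaving 9·x^2 + 9·x + 5 (coefficients mod 11)
The degree is now < 3, so this is the remainder. Hence a · b ≡ 9·x^2 + 9·x + 5 in F_11[x]/(f).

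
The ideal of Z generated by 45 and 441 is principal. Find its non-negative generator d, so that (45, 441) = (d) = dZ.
(45, 441) = (9); d = 9

In the PID Z, (a, b) is generated by gcd(a, b). Compute gcd(441, 45) with the extended Euclidean algorithm, tracking rows (r, s, t) with s·441 + t·45 = r:
  row A: (441, 1, 0)   [1·441 + 0·45 = 441]
  row B: (45, 0, 1)   [0·441 + 1·45 = 45]
  441 = 9·45 + 36   → row C = row A − 9·row B = (36, 1, −9)   [check: 1·441 − 9·45 = 36]
  45 = 1·36 + 9   → row D = row B − 1·row C = (9, −1, 10)   [check: −1·441 + 10·45 = 9]
  36 = 4·9 + 0   → remainder 0, stop. gcd = 9 (last nonzero row D).
So gcd(45, 441) = 9, with Bézout identity −1·441 + 10·45 = 9. Containment (⊇): the Bézout identity exhibits 9 as an element of (45, 441), giving (9) ⊆ (45, 441). Containment (⊆): since 9 | 45 and 9 | 441 (45 = 9·5, 441 = 9·49), every Z-linear combination of 45 and 441 is divisible by 9, so (45, 441) ⊆ (9). Therefore (45, 441) = (9), d = 9.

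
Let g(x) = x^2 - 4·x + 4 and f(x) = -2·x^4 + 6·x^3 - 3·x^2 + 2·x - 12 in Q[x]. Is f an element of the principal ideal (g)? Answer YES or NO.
In Q[x] the ideal (g) consists of all multiples of g, so f ∈ (g) iff g | f, i.e. iff the remainder of f on division by g is 0. Divide f by g (g is monic, so eliminate the leading term of the running remainder at each step):
  leading term -2·x^4: subtract (-2·x^2)·g(x) = -2·x^4 + 8·x^3 - 8·x^2, leaving -2·x^3 + 5·x^2 + 2·x - 12
  leading term -2·x^3: subtract (-2·x)·g(x) = -2·x^3 + 8·x^2 - 8·x, leaving -3·x^2 + 10·x - 12
  leading term -3·x^2: subtract (-3)·g(x) = -3·x^2 + 12·x - 12, leaving -2·x
The remainder r(x) = -2·x ≠ 0 (and deg r < deg g), so g ∤ f, i.e. f ∉ (g).

Final answer: NO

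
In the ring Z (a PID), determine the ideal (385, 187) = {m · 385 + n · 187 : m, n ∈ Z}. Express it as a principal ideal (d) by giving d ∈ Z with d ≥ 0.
In the PID Z, (a, b) is generated by gcd(a, b). Compute gcd(385, 187) with the extended Euclidean algorithm, tracking rows (r, s, t) with s·385 + t·187 = r:
  row A: (385, 1, 0)   [1·385 + 0·187 = 385]
  row B: (187, 0, 1)   [0·385 + 1·187 = 187]
  385 = 2·187 + 11   → row C = row A − 2·row B = (11, 1, −2)   [check: 1·385 − 2·187 = 11]
  187 = 17·11 + 0   → remainder 0, stop. gcd = 11 (last nonzero row C).
So gcd(385, 187) = 11, with Bézout identity 1·385 − 2·187 = 11. Containment (⊇): the Bézout identity exhibits 11 as an element of (385, 187), giving (11) ⊆ (385, 187). Containment (⊆): since 11 | 385 and 11 | 187 (385 = 11·35, 187 = 11·17), every Z-linear combination of 385 and 187 is divisible by 11, so (385, 187) ⊆ (11). Therefore (385, 187) = (11), d = 11.

Final answer: (385, 187) = (11); d = 11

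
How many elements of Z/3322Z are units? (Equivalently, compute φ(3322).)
An element a ∈ Z/3322Z is a unit iff gcd(a, 3322) = 1, so the number of units is φ(3322). φ is multiplicative, with φ(p^e) = p^e − p^(e−1). Factorise 3322 = 2 · 11 · 151. Then
  φ(3322) = (2 − 1) · (11 − 1) · (151 − 1) = 1 · 10 · 150 = 1500.

Final answer: Z/3322Z has φ(3322) = 1500 units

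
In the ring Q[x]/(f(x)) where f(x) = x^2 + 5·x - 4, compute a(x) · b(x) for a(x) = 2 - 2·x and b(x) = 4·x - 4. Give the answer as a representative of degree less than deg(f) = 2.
a · b ≡ 56·x - 40 (mod f(x))

First multiply in Q[x] without reducing: a · b = -8·x^2 + 16·x - 8. Now divide by f(x) = x^2 + 5·x - 4, eliminating the leading term at each step:
  leading term -8·x^2: subtract (-8)·f(x) = -8·x^2 - 40·x + 32, leaving 56·x - 40
The degree is now < 2, so this is the remainder. Hence a · b ≡ 56·x - 40 in Q[x]/(f).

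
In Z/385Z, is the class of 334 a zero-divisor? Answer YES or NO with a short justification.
gcd(334, 385) = 1, so 334 is a unit in Z/385Z (it has a multiplicative inverse). A unit cannot be a zero-divisor: if 334·b ≡ 0 then multiplying both sides by 334^(−1) gives b ≡ 0. So 334 is not a zero-divisor.

Final answer: NO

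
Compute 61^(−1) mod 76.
61^(−1) ≡ 5 (mod 76)

Apply the extended Euclidean algorithm to (76, 61), tracking rows (r, s, t) with s·76 + t·61 = r. Each division r_prev = q·r_cur + r_new produces the new row as (previous row) − q·(current row):
  row A: (76, 1, 0)   [1·76 + 0·61 = 76]
  row B: (61, 0, 1)   [0·76 + 1·61 = 61]
  76 = 1·61 + 15   → row C = row A − 1·row B = (15, 1, −1)   [check: 1·76 − 1·61 = 15]
  61 = 4·15 + 1   → row D = row B − 4·row C = (1, −4, 5)   [check: −4·76 + 5·61 = 1]
  15 = 15·1 + 0   → remainder 0, stop. gcd = 1 (last nonzero row D).
The gcd is 1, so 61 is invertible mod 76. The last nonzero row gives −4·76 + 5·61 = 1, so t = 5. So 61^(−1) ≡ 5 (mod 76). Verify: 61 · 5 = 305 ≡ 1 (mod 76). ✓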